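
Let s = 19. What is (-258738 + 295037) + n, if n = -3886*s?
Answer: -37535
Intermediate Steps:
n = -73834 (n = -3886*19 = -73834)
(-258738 + 295037) + n = (-258738 + 295037) - 73834 = 36299 - 73834 = -37535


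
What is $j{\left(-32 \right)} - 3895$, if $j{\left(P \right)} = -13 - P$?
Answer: $-3876$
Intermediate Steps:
$j{\left(-32 \right)} - 3895 = \left(-13 - -32\right) - 3895 = \left(-13 + 32\right) - 3895 = 19 - 3895 = -3876$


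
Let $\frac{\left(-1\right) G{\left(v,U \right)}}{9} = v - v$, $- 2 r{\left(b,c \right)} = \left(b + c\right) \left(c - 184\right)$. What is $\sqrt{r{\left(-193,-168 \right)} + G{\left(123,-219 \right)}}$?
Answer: $76 i \sqrt{11} \approx 252.06 i$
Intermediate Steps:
$r{\left(b,c \right)} = - \frac{\left(-184 + c\right) \left(b + c\right)}{2}$ ($r{\left(b,c \right)} = - \frac{\left(b + c\right) \left(c - 184\right)}{2} = - \frac{\left(b + c\right) \left(-184 + c\right)}{2} = - \frac{\left(-184 + c\right) \left(b + c\right)}{2}$)
$G{\left(v,U \right)} = 0$ ($G{\left(v,U \right)} = - 9 \left(v - v\right) = \left(-9\right) 0 = 0$)
$\sqrt{r{\left(-193,-168 \right)} + G{\left(123,-219 \right)}} = \sqrt{\left(92 \left(-193\right) + 92 \left(-168\right) - \frac{\left(-168\right)^{2}}{2} - \left(- \frac{193}{2}\right) \left(-168\right)\right) + 0} = \sqrt{\left(-17756 - 15456 - 14112 - 16212\right) + 0} = \sqrt{-63536 + 0} = \sqrt{-63536} = 76 i \sqrt{11}$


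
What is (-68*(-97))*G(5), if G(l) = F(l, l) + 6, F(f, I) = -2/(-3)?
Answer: 131920/3 ≈ 43973.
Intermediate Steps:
F(f, I) = ⅔ (F(f, I) = -2*(-⅓) = ⅔)
G(l) = 20/3 (G(l) = ⅔ + 6 = 20/3)
(-68*(-97))*G(5) = -68*(-97)*(20/3) = 6596*(20/3) = 131920/3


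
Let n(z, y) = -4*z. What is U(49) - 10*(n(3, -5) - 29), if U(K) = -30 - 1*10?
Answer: 370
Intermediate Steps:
U(K) = -40 (U(K) = -30 - 10 = -40)
U(49) - 10*(n(3, -5) - 29) = -40 - 10*(-4*3 - 29) = -40 - 10*(-12 - 29) = -40 - 10*(-41) = -40 + 410 = 370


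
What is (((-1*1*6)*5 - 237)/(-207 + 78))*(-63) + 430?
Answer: 12883/43 ≈ 299.60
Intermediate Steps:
(((-1*1*6)*5 - 237)/(-207 + 78))*(-63) + 430 = ((-1*6*5 - 237)/(-129))*(-63) + 430 = ((-6*5 - 237)*(-1/129))*(-63) + 430 = ((-30 - 237)*(-1/129))*(-63) + 430 = -267*(-1/129)*(-63) + 430 = (89/43)*(-63) + 430 = -5607/43 + 430 = 12883/43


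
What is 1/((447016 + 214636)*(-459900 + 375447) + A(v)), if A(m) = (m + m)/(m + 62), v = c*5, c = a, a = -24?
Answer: -29/1620476394204 ≈ -1.7896e-11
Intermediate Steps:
c = -24
v = -120 (v = -24*5 = -120)
A(m) = 2*m/(62 + m) (A(m) = (2*m)/(62 + m) = 2*m/(62 + m))
1/((447016 + 214636)*(-459900 + 375447) + A(v)) = 1/((447016 + 214636)*(-459900 + 375447) + 2*(-120)/(62 - 120)) = 1/(661652*(-84453) + 2*(-120)/(-58)) = 1/(-55878496356 + 2*(-120)*(-1/58)) = 1/(-55878496356 + 120/29) = 1/(-1620476394204/29) = -29/1620476394204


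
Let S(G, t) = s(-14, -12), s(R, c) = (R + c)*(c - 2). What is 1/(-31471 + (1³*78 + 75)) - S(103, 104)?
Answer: -11399753/31318 ≈ -364.00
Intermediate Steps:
s(R, c) = (-2 + c)*(R + c) (s(R, c) = (R + c)*(-2 + c) = (-2 + c)*(R + c))
S(G, t) = 364 (S(G, t) = (-12)² - 2*(-14) - 2*(-12) - 14*(-12) = 144 + 28 + 24 + 168 = 364)
1/(-31471 + (1³*78 + 75)) - S(103, 104) = 1/(-31471 + (1³*78 + 75)) - 1*364 = 1/(-31471 + (1*78 + 75)) - 364 = 1/(-31471 + (78 + 75)) - 364 = 1/(-31471 + 153) - 364 = 1/(-31318) - 364 = -1/31318 - 364 = -11399753/31318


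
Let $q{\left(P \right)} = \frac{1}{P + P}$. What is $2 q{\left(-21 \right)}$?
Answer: $- \frac{1}{21} \approx -0.047619$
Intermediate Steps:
$q{\left(P \right)} = \frac{1}{2 P}$
$2 q{\left(-21 \right)} = 2 \frac{1}{2 \left(-21\right)} = 2 \cdot \frac{1}{2} \left(- \frac{1}{21}\right) = 2 \left(- \frac{1}{42}\right) = - \frac{1}{21}$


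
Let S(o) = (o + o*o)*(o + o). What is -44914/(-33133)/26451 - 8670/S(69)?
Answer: -4946705585/381801510594 ≈ -0.012956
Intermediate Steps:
S(o) = 2*o*(o + o**2) (S(o) = (o + o**2)*(2*o) = 2*o*(o + o**2))
-44914/(-33133)/26451 - 8670/S(69) = -44914/(-33133)/26451 - 8670*1/(9522*(1 + 69)) = -44914*(-1/33133)*(1/26451) - 8670/(2*4761*70) = (2642/1949)*(1/26451) - 8670/666540 = 2642/51552999 - 8670*1/666540 = 2642/51552999 - 289/22218 = -4946705585/381801510594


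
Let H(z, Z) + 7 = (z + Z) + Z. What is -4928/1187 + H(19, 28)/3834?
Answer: -9406618/2275479 ≈ -4.1339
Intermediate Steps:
H(z, Z) = -7 + z + 2*Z (H(z, Z) = -7 + ((z + Z) + Z) = -7 + ((Z + z) + Z) = -7 + (z + 2*Z) = -7 + z + 2*Z)
-4928/1187 + H(19, 28)/3834 = -4928/1187 + (-7 + 19 + 2*28)/3834 = -4928*1/1187 + (-7 + 19 + 56)*(1/3834) = -4928/1187 + 68*(1/3834) = -4928/1187 + 34/1917 = -9406618/2275479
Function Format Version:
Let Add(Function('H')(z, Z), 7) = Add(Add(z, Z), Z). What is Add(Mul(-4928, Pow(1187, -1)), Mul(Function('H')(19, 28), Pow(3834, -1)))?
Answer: Rational(-9406618, 2275479) ≈ -4.1339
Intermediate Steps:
Function('H')(z, Z) = Add(-7, z, Mul(2, Z)) (Function('H')(z, Z) = Add(-7, Add(Add(z, Z), Z)) = Add(-7, Add(Add(Z, z), Z)) = Add(-7, Add(z, Mul(2, Z))) = Add(-7, z, Mul(2, Z)))
Add(Mul(-4928, Pow(1187, -1)), Mul(Function('H')(19, 28), Pow(3834, -1))) = Add(Mul(-4928, Pow(1187, -1)), Mul(Add(-7, 19, Mul(2, 28)), Pow(3834, -1))) = Add(Mul(-4928, Rational(1, 1187)), Mul(Add(-7, 19, 56), Rational(1, 3834))) = Add(Rational(-4928, 1187), Mul(68, Rational(1, 3834))) = Add(Rational(-4928, 1187), Rational(34, 1917)) = Rational(-9406618, 2275479)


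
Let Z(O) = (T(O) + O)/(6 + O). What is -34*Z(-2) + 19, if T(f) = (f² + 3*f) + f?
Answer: 70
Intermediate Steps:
T(f) = f² + 4*f
Z(O) = (O + O*(4 + O))/(6 + O) (Z(O) = (O*(4 + O) + O)/(6 + O) = (O + O*(4 + O))/(6 + O))
-34*Z(-2) + 19 = -(-68)*(5 - 2)/(6 - 2) + 19 = -(-68)*3/4 + 19 = -34*(-3/2) + 19 = 51 + 19 = 70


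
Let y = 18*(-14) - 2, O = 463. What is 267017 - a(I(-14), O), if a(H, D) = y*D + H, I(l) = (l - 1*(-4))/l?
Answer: 2692328/7 ≈ 3.8462e+5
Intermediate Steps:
y = -254 (y = -252 - 2 = -254)
I(l) = (4 + l)/l (I(l) = (l + 4)/l = (4 + l)/l)
a(H, D) = H - 254*D (a(H, D) = -254*D + H = H - 254*D)
267017 - a(I(-14), O) = 267017 - ((4 - 14)/(-14) - 254*463) = 267017 - (-1/14*(-10) - 117602) = 267017 - (5/7 - 117602) = 267017 - 1*(-823209/7) = 267017 + 823209/7 = 2692328/7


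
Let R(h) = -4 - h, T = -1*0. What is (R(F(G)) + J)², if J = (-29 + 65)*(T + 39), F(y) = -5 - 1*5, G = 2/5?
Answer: 1988100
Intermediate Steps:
G = ⅖ (G = 2*(⅕) = ⅖ ≈ 0.40000)
T = 0
F(y) = -10 (F(y) = -5 - 5 = -10)
J = 1404 (J = (-29 + 65)*(0 + 39) = 36*39 = 1404)
(R(F(G)) + J)² = ((-4 - 1*(-10)) + 1404)² = ((-4 + 10) + 1404)² = (6 + 1404)² = 1410² = 1988100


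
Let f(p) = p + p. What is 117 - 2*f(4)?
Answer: 101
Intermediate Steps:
f(p) = 2*p
117 - 2*f(4) = 117 - 4*4 = 117 - 2*8 = 117 - 16 = 101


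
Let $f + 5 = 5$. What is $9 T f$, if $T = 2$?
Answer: $0$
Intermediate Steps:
$f = 0$ ($f = -5 + 5 = 0$)
$9 T f = 9 \cdot 2 \cdot 0 = 18 \cdot 0 = 0$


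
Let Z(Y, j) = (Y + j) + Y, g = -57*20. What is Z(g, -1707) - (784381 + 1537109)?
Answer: -2325477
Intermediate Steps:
g = -1140
Z(Y, j) = j + 2*Y
Z(g, -1707) - (784381 + 1537109) = (-1707 + 2*(-1140)) - (784381 + 1537109) = (-1707 - 2280) - 1*2321490 = -3987 - 2321490 = -2325477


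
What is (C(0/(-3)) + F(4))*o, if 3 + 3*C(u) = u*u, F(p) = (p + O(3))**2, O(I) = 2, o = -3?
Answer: -105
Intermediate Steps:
F(p) = (2 + p)**2 (F(p) = (p + 2)**2 = (2 + p)**2)
C(u) = -1 + u**2/3 (C(u) = -1 + (u*u)/3 = -1 + u**2/3)
(C(0/(-3)) + F(4))*o = ((-1 + (0/(-3))**2/3) + (2 + 4)**2)*(-3) = ((-1 + (0*(-1/3))**2/3) + 6**2)*(-3) = ((-1 + (1/3)*0**2) + 36)*(-3) = ((-1 + (1/3)*0) + 36)*(-3) = ((-1 + 0) + 36)*(-3) = (-1 + 36)*(-3) = 35*(-3) = -105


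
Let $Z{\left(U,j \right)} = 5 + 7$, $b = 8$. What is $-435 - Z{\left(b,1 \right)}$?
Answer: $-447$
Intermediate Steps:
$Z{\left(U,j \right)} = 12$
$-435 - Z{\left(b,1 \right)} = -435 - 12 = -447$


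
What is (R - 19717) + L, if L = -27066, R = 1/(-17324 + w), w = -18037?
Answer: -1654293664/35361 ≈ -46783.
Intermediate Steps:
R = -1/35361 (R = 1/(-17324 - 18037) = 1/(-35361) = -1/35361 ≈ -2.8280e-5)
(R - 19717) + L = (-1/35361 - 19717) - 27066 = -697212838/35361 - 27066 = -1654293664/35361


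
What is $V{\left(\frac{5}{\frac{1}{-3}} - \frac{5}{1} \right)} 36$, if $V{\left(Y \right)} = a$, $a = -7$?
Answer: $-252$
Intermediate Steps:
$V{\left(Y \right)} = -7$
$V{\left(\frac{5}{\frac{1}{-3}} - \frac{5}{1} \right)} 36 = \left(-7\right) 36 = -252$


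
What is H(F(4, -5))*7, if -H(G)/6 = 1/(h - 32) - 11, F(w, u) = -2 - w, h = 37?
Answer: 2268/5 ≈ 453.60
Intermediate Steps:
H(G) = 324/5 (H(G) = -6*(1/(37 - 32) - 11) = -6*(1/5 - 11) = -6*(⅕ - 11) = -6*(-54/5) = 324/5)
H(F(4, -5))*7 = (324/5)*7 = 2268/5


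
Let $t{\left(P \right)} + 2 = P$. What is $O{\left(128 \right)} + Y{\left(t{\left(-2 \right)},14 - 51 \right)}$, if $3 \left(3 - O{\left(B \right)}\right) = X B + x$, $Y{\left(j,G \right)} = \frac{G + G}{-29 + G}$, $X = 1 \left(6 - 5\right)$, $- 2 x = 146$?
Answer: $- \frac{469}{33} \approx -14.212$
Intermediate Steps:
$x = -73$ ($x = \left(- \frac{1}{2}\right) 146 = -73$)
$X = 1$ ($X = 1 \cdot 1 = 1$)
$t{\left(P \right)} = -2 + P$
$Y{\left(j,G \right)} = \frac{2 G}{-29 + G}$
$O{\left(B \right)} = \frac{82}{3} - \frac{B}{3}$ ($O{\left(B \right)} = 3 - \frac{1 B - 73}{3} = 3 - \frac{B - 73}{3} = 3 - \frac{-73 + B}{3} = 3 - \left(- \frac{73}{3} + \frac{B}{3}\right) = \frac{82}{3} - \frac{B}{3}$)
$O{\left(128 \right)} + Y{\left(t{\left(-2 \right)},14 - 51 \right)} = \left(\frac{82}{3} - \frac{128}{3}\right) + \frac{2 \left(14 - 51\right)}{-29 + \left(14 - 51\right)} = \left(\frac{82}{3} - \frac{128}{3}\right) + 2 \left(-37\right) \frac{1}{-29 - 37} = - \frac{46}{3} + 2 \left(-37\right) \frac{1}{-66} = - \frac{46}{3} + 2 \left(-37\right) \left(- \frac{1}{66}\right) = - \frac{46}{3} + \frac{37}{33} = - \frac{469}{33}$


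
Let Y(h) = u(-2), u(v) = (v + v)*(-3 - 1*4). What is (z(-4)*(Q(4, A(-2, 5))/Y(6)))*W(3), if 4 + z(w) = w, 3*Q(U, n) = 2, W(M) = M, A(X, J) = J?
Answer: -4/7 ≈ -0.57143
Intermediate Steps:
Q(U, n) = ⅔ (Q(U, n) = (⅓)*2 = ⅔)
u(v) = -14*v (u(v) = (2*v)*(-3 - 4) = (2*v)*(-7) = -14*v)
Y(h) = 28 (Y(h) = -14*(-2) = 28)
z(w) = -4 + w
(z(-4)*(Q(4, A(-2, 5))/Y(6)))*W(3) = ((-4 - 4)*((⅔)/28))*3 = -16/(3*28)*3 = -8*1/42*3 = -4/21*3 = -4/7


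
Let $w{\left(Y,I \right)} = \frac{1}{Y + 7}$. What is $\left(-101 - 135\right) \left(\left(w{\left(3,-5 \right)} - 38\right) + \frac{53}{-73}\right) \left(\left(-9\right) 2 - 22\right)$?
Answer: $- \frac{26617968}{73} \approx -3.6463 \cdot 10^{5}$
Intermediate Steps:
$w{\left(Y,I \right)} = \frac{1}{7 + Y}$
$\left(-101 - 135\right) \left(\left(w{\left(3,-5 \right)} - 38\right) + \frac{53}{-73}\right) \left(\left(-9\right) 2 - 22\right) = \left(-101 - 135\right) \left(\left(\frac{1}{7 + 3} - 38\right) + \frac{53}{-73}\right) \left(\left(-9\right) 2 - 22\right) = - 236 \left(\left(\frac{1}{10} - 38\right) + 53 \left(- \frac{1}{73}\right)\right) \left(-18 - 22\right) = - 236 \left(\left(\frac{1}{10} - 38\right) - \frac{53}{73}\right) \left(-40\right) = - 236 \left(- \frac{379}{10} - \frac{53}{73}\right) \left(-40\right) = - 236 \left(\left(- \frac{28197}{730}\right) \left(-40\right)\right) = \left(-236\right) \frac{112788}{73} = - \frac{26617968}{73}$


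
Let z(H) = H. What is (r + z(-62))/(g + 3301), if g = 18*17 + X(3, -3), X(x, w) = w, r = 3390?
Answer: 832/901 ≈ 0.92342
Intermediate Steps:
g = 303 (g = 18*17 - 3 = 306 - 3 = 303)
(r + z(-62))/(g + 3301) = (3390 - 62)/(303 + 3301) = 3328/3604 = 3328*(1/3604) = 832/901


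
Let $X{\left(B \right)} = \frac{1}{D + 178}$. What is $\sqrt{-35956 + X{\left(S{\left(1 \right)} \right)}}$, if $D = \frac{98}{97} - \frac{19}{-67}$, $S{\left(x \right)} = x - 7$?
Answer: $\frac{3 i \sqrt{5424414338187983}}{1165231} \approx 189.62 i$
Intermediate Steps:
$S{\left(x \right)} = -7 + x$
$D = \frac{8409}{6499}$ ($D = 98 \cdot \frac{1}{97} - - \frac{19}{67} = \frac{98}{97} + \frac{19}{67} = \frac{8409}{6499} \approx 1.2939$)
$X{\left(B \right)} = \frac{6499}{1165231}$ ($X{\left(B \right)} = \frac{1}{\frac{8409}{6499} + 178} = \frac{1}{\frac{1165231}{6499}} = \frac{6499}{1165231}$)
$\sqrt{-35956 + X{\left(S{\left(1 \right)} \right)}} = \sqrt{-35956 + \frac{6499}{1165231}} = \sqrt{- \frac{41897039337}{1165231}} = \frac{3 i \sqrt{5424414338187983}}{1165231}$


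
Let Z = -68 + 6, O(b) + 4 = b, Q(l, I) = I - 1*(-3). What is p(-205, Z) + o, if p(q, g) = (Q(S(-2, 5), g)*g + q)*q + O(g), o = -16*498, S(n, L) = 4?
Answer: -715899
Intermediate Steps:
o = -7968
Q(l, I) = 3 + I (Q(l, I) = I + 3 = 3 + I)
O(b) = -4 + b
Z = -62
p(q, g) = -4 + g + q*(q + g*(3 + g)) (p(q, g) = ((3 + g)*g + q)*q + (-4 + g) = (g*(3 + g) + q)*q + (-4 + g) = (q + g*(3 + g))*q + (-4 + g) = q*(q + g*(3 + g)) + (-4 + g) = -4 + g + q*(q + g*(3 + g)))
p(-205, Z) + o = (-4 - 62 + (-205)² - 62*(-205)*(3 - 62)) - 7968 = (-4 - 62 + 42025 - 62*(-205)*(-59)) - 7968 = (-4 - 62 + 42025 - 749890) - 7968 = -707931 - 7968 = -715899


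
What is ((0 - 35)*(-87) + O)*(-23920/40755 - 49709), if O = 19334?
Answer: -697506680269/627 ≈ -1.1125e+9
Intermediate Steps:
((0 - 35)*(-87) + O)*(-23920/40755 - 49709) = ((0 - 35)*(-87) + 19334)*(-23920/40755 - 49709) = (-35*(-87) + 19334)*(-23920*1/40755 - 49709) = (3045 + 19334)*(-368/627 - 49709) = 22379*(-31167911/627) = -697506680269/627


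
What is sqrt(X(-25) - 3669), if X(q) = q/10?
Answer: I*sqrt(14686)/2 ≈ 60.593*I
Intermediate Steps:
X(q) = q/10 (X(q) = q*(1/10) = q/10)
sqrt(X(-25) - 3669) = sqrt((1/10)*(-25) - 3669) = sqrt(-5/2 - 3669) = sqrt(-7343/2) = I*sqrt(14686)/2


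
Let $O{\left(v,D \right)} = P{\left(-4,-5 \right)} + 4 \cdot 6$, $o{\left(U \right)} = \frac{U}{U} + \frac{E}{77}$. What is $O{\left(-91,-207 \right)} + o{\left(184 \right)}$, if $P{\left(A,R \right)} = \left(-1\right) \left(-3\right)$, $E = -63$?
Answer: $\frac{299}{11} \approx 27.182$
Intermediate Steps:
$o{\left(U \right)} = \frac{2}{11}$ ($o{\left(U \right)} = \frac{U}{U} - \frac{63}{77} = 1 - \frac{9}{11} = \frac{2}{11}$)
$P{\left(A,R \right)} = 3$
$O{\left(v,D \right)} = 27$ ($O{\left(v,D \right)} = 3 + 4 \cdot 6 = 3 + 24 = 27$)
$O{\left(-91,-207 \right)} + o{\left(184 \right)} = 27 + \frac{2}{11} = \frac{299}{11}$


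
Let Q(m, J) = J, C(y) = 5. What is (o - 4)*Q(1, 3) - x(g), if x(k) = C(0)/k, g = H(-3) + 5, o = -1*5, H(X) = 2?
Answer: -194/7 ≈ -27.714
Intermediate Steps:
o = -5
g = 7 (g = 2 + 5 = 7)
x(k) = 5/k
(o - 4)*Q(1, 3) - x(g) = (-5 - 4)*3 - 5/7 = -9*3 - 5/7 = -27 - 1*5/7 = -27 - 5/7 = -194/7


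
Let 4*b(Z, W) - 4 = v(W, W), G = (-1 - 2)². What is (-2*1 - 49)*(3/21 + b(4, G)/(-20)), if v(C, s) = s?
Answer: 561/560 ≈ 1.0018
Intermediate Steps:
G = 9 (G = (-3)² = 9)
b(Z, W) = 1 + W/4
(-2*1 - 49)*(3/21 + b(4, G)/(-20)) = (-2*1 - 49)*(3/21 + (1 + (¼)*9)/(-20)) = (-2 - 49)*(3*(1/21) + (1 + 9/4)*(-1/20)) = -51*(⅐ + (13/4)*(-1/20)) = -51*(⅐ - 13/80) = -51*(-11/560) = 561/560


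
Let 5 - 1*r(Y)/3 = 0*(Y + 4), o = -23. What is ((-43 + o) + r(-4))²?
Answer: 2601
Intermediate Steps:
r(Y) = 15 (r(Y) = 15 - 0*(Y + 4) = 15 - 0*(4 + Y) = 15 - 3*0 = 15 + 0 = 15)
((-43 + o) + r(-4))² = ((-43 - 23) + 15)² = (-66 + 15)² = (-51)² = 2601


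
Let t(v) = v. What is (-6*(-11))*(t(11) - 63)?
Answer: -3432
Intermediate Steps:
(-6*(-11))*(t(11) - 63) = (-6*(-11))*(11 - 63) = 66*(-52) = -3432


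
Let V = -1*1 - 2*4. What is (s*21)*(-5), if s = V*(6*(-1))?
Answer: -5670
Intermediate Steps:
V = -9 (V = -1 - 8 = -9)
s = 54 (s = -54*(-1) = -9*(-6) = 54)
(s*21)*(-5) = (54*21)*(-5) = 1134*(-5) = -5670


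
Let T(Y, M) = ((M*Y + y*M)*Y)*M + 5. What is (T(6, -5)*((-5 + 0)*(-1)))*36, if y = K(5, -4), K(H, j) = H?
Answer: 297900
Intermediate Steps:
y = 5
T(Y, M) = 5 + M*Y*(5*M + M*Y) (T(Y, M) = ((M*Y + 5*M)*Y)*M + 5 = ((5*M + M*Y)*Y)*M + 5 = (Y*(5*M + M*Y))*M + 5 = M*Y*(5*M + M*Y) + 5 = 5 + M*Y*(5*M + M*Y))
(T(6, -5)*((-5 + 0)*(-1)))*36 = ((5 + (-5)²*6² + 5*6*(-5)²)*((-5 + 0)*(-1)))*36 = ((5 + 25*36 + 5*6*25)*(-5*(-1)))*36 = ((5 + 900 + 750)*5)*36 = (1655*5)*36 = 8275*36 = 297900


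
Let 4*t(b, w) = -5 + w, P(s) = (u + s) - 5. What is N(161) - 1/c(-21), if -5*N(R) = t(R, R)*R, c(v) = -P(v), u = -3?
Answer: -182096/145 ≈ -1255.8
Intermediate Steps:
P(s) = -8 + s (P(s) = (-3 + s) - 5 = -8 + s)
t(b, w) = -5/4 + w/4 (t(b, w) = (-5 + w)/4 = -5/4 + w/4)
c(v) = 8 - v (c(v) = -(-8 + v) = 8 - v)
N(R) = -R*(-5/4 + R/4)/5 (N(R) = -(-5/4 + R/4)*R/5 = -R*(-5/4 + R/4)/5)
N(161) - 1/c(-21) = (1/20)*161*(5 - 1*161) - 1/(8 - 1*(-21)) = (1/20)*161*(5 - 161) - 1/(8 + 21) = (1/20)*161*(-156) - 1/29 = -6279/5 - 1*1/29 = -6279/5 - 1/29 = -182096/145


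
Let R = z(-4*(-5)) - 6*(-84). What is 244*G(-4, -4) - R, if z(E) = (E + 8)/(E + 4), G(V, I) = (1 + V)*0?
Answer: -3031/6 ≈ -505.17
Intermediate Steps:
G(V, I) = 0
z(E) = (8 + E)/(4 + E)
R = 3031/6 (R = (8 - 4*(-5))/(4 - 4*(-5)) - 6*(-84) = (8 + 20)/(4 + 20) + 504 = 28/24 + 504 = (1/24)*28 + 504 = 7/6 + 504 = 3031/6 ≈ 505.17)
244*G(-4, -4) - R = 244*0 - 1*3031/6 = 0 - 3031/6 = -3031/6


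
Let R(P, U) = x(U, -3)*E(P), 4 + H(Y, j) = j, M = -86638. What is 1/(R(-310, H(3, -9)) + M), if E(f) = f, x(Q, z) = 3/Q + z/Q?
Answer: -1/86638 ≈ -1.1542e-5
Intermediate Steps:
H(Y, j) = -4 + j
R(P, U) = 0 (R(P, U) = ((3 - 3)/U)*P = (0/U)*P = 0*P = 0)
1/(R(-310, H(3, -9)) + M) = 1/(0 - 86638) = 1/(-86638) = -1/86638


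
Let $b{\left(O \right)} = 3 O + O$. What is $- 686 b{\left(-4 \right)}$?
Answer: $10976$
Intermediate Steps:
$b{\left(O \right)} = 4 O$
$- 686 b{\left(-4 \right)} = - 686 \cdot 4 \left(-4\right) = \left(-686\right) \left(-16\right) = 10976$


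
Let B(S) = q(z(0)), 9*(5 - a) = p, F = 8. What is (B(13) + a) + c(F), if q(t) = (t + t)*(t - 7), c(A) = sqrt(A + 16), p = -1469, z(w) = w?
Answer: 1514/9 + 2*sqrt(6) ≈ 173.12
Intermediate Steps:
c(A) = sqrt(16 + A)
a = 1514/9 (a = 5 - 1/9*(-1469) = 5 + 1469/9 = 1514/9 ≈ 168.22)
q(t) = 2*t*(-7 + t) (q(t) = (2*t)*(-7 + t) = 2*t*(-7 + t))
B(S) = 0 (B(S) = 2*0*(-7 + 0) = 2*0*(-7) = 0)
(B(13) + a) + c(F) = (0 + 1514/9) + sqrt(16 + 8) = 1514/9 + sqrt(24) = 1514/9 + 2*sqrt(6)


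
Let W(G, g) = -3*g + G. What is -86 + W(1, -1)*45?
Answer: 94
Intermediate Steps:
W(G, g) = G - 3*g
-86 + W(1, -1)*45 = -86 + (1 - 3*(-1))*45 = -86 + (1 + 3)*45 = -86 + 4*45 = -86 + 180 = 94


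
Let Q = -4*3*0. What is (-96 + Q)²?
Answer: 9216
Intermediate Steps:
Q = 0 (Q = -12*0 = 0)
(-96 + Q)² = (-96 + 0)² = (-96)² = 9216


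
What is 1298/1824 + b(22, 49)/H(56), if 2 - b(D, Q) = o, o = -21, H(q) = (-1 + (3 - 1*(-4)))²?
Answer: 3695/2736 ≈ 1.3505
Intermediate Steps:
H(q) = 36 (H(q) = (-1 + (3 + 4))² = (-1 + 7)² = 6² = 36)
b(D, Q) = 23 (b(D, Q) = 2 - 1*(-21) = 2 + 21 = 23)
1298/1824 + b(22, 49)/H(56) = 1298/1824 + 23/36 = 1298*(1/1824) + 23*(1/36) = 649/912 + 23/36 = 3695/2736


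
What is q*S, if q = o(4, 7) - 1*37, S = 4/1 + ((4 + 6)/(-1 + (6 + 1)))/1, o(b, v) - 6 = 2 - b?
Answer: -187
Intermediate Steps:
o(b, v) = 8 - b (o(b, v) = 6 + (2 - b) = 8 - b)
S = 17/3 (S = 4*1 + (10/(-1 + 7))*1 = 4 + (10/6)*1 = 4 + (10*(⅙))*1 = 4 + (5/3)*1 = 4 + 5/3 = 17/3 ≈ 5.6667)
q = -33 (q = (8 - 1*4) - 1*37 = (8 - 4) - 37 = 4 - 37 = -33)
q*S = -33*17/3 = -187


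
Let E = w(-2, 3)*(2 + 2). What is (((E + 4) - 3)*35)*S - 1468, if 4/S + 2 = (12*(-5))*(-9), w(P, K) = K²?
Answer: -392302/269 ≈ -1458.4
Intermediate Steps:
E = 36 (E = 3²*(2 + 2) = 9*4 = 36)
S = 2/269 (S = 4/(-2 + (12*(-5))*(-9)) = 4/(-2 - 60*(-9)) = 4/(-2 + 540) = 4/538 = 4*(1/538) = 2/269 ≈ 0.0074349)
(((E + 4) - 3)*35)*S - 1468 = (((36 + 4) - 3)*35)*(2/269) - 1468 = ((40 - 3)*35)*(2/269) - 1468 = (37*35)*(2/269) - 1468 = 1295*(2/269) - 1468 = 2590/269 - 1468 = -392302/269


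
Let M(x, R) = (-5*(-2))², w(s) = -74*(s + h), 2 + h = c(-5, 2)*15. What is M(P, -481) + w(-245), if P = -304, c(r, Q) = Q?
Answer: 16158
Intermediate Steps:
h = 28 (h = -2 + 2*15 = -2 + 30 = 28)
w(s) = -2072 - 74*s (w(s) = -74*(s + 28) = -74*(28 + s) = -2072 - 74*s)
M(x, R) = 100 (M(x, R) = 10² = 100)
M(P, -481) + w(-245) = 100 + (-2072 - 74*(-245)) = 100 + (-2072 + 18130) = 100 + 16058 = 16158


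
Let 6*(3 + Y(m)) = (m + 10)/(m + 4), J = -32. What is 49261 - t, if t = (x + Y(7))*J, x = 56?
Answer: 1681853/33 ≈ 50965.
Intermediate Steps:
Y(m) = -3 + (10 + m)/(6*(4 + m)) (Y(m) = -3 + ((m + 10)/(m + 4))/6 = -3 + ((10 + m)/(4 + m))/6 = -3 + (10 + m)/(6*(4 + m)))
t = -56240/33 (t = (56 + (-62 - 17*7)/(6*(4 + 7)))*(-32) = (56 + (⅙)*(-62 - 119)/11)*(-32) = (56 + (⅙)*(1/11)*(-181))*(-32) = (56 - 181/66)*(-32) = (3515/66)*(-32) = -56240/33 ≈ -1704.2)
49261 - t = 49261 - 1*(-56240/33) = 49261 + 56240/33 = 1681853/33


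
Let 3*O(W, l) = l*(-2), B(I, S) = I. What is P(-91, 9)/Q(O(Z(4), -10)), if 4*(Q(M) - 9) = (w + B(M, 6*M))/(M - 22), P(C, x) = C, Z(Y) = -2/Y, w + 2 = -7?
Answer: -16744/1663 ≈ -10.069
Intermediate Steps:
w = -9 (w = -2 - 7 = -9)
O(W, l) = -2*l/3 (O(W, l) = (l*(-2))/3 = (-2*l)/3 = -2*l/3)
Q(M) = 9 + (-9 + M)/(4*(-22 + M)) (Q(M) = 9 + ((-9 + M)/(M - 22))/4 = 9 + ((-9 + M)/(-22 + M))/4 = 9 + (-9 + M)/(4*(-22 + M)))
P(-91, 9)/Q(O(Z(4), -10)) = -91*4*(-22 - ⅔*(-10))/(-801 + 37*(-⅔*(-10))) = -91*4*(-22 + 20/3)/(-801 + 37*(20/3)) = -91*(-184/(3*(-801 + 740/3))) = -91/((¼)*(-3/46)*(-1663/3)) = -91/1663/184 = -91*184/1663 = -16744/1663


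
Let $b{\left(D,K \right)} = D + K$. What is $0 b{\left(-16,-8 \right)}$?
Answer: $0$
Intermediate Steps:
$0 b{\left(-16,-8 \right)} = 0 \left(-16 - 8\right) = 0 \left(-24\right) = 0$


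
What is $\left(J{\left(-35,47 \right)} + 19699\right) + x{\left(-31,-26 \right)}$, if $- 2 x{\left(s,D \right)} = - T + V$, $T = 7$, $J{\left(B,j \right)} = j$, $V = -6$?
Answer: $\frac{39505}{2} \approx 19753.0$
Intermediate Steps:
$x{\left(s,D \right)} = \frac{13}{2}$ ($x{\left(s,D \right)} = - \frac{\left(-1\right) 7 - 6}{2} = - \frac{-7 - 6}{2} = \left(- \frac{1}{2}\right) \left(-13\right) = \frac{13}{2}$)
$\left(J{\left(-35,47 \right)} + 19699\right) + x{\left(-31,-26 \right)} = \left(47 + 19699\right) + \frac{13}{2} = 19746 + \frac{13}{2} = \frac{39505}{2}$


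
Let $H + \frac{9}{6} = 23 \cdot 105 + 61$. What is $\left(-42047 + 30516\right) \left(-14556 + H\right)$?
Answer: $\frac{278623553}{2} \approx 1.3931 \cdot 10^{8}$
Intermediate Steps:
$H = \frac{4949}{2}$ ($H = - \frac{3}{2} + \left(23 \cdot 105 + 61\right) = - \frac{3}{2} + \left(2415 + 61\right) = - \frac{3}{2} + 2476 = \frac{4949}{2} \approx 2474.5$)
$\left(-42047 + 30516\right) \left(-14556 + H\right) = \left(-42047 + 30516\right) \left(-14556 + \frac{4949}{2}\right) = \left(-11531\right) \left(- \frac{24163}{2}\right) = \frac{278623553}{2}$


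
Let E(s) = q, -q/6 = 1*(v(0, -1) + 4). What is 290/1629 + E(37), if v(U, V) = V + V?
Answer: -19258/1629 ≈ -11.822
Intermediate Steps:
v(U, V) = 2*V
q = -12 (q = -6*(2*(-1) + 4) = -6*(-2 + 4) = -6*2 = -12)
E(s) = -12
290/1629 + E(37) = 290/1629 - 12 = -19258/1629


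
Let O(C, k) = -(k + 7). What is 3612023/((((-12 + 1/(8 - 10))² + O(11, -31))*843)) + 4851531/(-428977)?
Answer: 3249124065491/260733507531 ≈ 12.461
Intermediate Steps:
O(C, k) = -7 - k (O(C, k) = -(7 + k) = -7 - k)
3612023/((((-12 + 1/(8 - 10))² + O(11, -31))*843)) + 4851531/(-428977) = 3612023/((((-12 + 1/(8 - 10))² + (-7 - 1*(-31)))*843)) + 4851531/(-428977) = 3612023/((((-12 + 1/(-2))² + (-7 + 31))*843)) + 4851531*(-1/428977) = 3612023/((((-12 - ½)² + 24)*843)) - 4851531/428977 = 3612023/((((-25/2)² + 24)*843)) - 4851531/428977 = 3612023/(((625/4 + 24)*843)) - 4851531/428977 = 3612023/(((721/4)*843)) - 4851531/428977 = 3612023/(607803/4) - 4851531/428977 = 3612023*(4/607803) - 4851531/428977 = 14448092/607803 - 4851531/428977 = 3249124065491/260733507531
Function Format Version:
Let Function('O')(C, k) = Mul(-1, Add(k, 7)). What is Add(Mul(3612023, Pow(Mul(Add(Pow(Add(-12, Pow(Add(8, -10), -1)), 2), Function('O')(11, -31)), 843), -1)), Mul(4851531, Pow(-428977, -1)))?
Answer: Rational(3249124065491, 260733507531) ≈ 12.461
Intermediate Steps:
Function('O')(C, k) = Add(-7, Mul(-1, k)) (Function('O')(C, k) = Mul(-1, Add(7, k)) = Add(-7, Mul(-1, k)))
Add(Mul(3612023, Pow(Mul(Add(Pow(Add(-12, Pow(Add(8, -10), -1)), 2), Function('O')(11, -31)), 843), -1)), Mul(4851531, Pow(-428977, -1))) = Add(Mul(3612023, Pow(Mul(Add(Pow(Add(-12, Pow(Add(8, -10), -1)), 2), Add(-7, Mul(-1, -31))), 843), -1)), Mul(4851531, Pow(-428977, -1))) = Add(Mul(3612023, Pow(Mul(Add(Pow(Add(-12, Pow(-2, -1)), 2), Add(-7, 31)), 843), -1)), Mul(4851531, Rational(-1, 428977))) = Add(Mul(3612023, Pow(Mul(Add(Pow(Add(-12, Rational(-1, 2)), 2), 24), 843), -1)), Rational(-4851531, 428977)) = Add(Mul(3612023, Pow(Mul(Add(Pow(Rational(-25, 2), 2), 24), 843), -1)), Rational(-4851531, 428977)) = Add(Mul(3612023, Pow(Mul(Add(Rational(625, 4), 24), 843), -1)), Rational(-4851531, 428977)) = Add(Mul(3612023, Pow(Mul(Rational(721, 4), 843), -1)), Rational(-4851531, 428977)) = Add(Mul(3612023, Pow(Rational(607803, 4), -1)), Rational(-4851531, 428977)) = Add(Mul(3612023, Rational(4, 607803)), Rational(-4851531, 428977)) = Add(Rational(14448092, 607803), Rational(-4851531, 428977)) = Rational(3249124065491, 260733507531)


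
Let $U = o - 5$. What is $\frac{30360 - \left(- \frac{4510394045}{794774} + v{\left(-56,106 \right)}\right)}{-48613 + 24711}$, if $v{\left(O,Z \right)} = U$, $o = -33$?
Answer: $- \frac{28669934097}{18996688148} \approx -1.5092$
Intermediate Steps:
$U = -38$ ($U = -33 - 5 = -38$)
$v{\left(O,Z \right)} = -38$
$\frac{30360 - \left(- \frac{4510394045}{794774} + v{\left(-56,106 \right)}\right)}{-48613 + 24711} = \frac{30360 + \left(\left(\frac{9616}{568} - \frac{1515}{-11194}\right) + \left(5658 - -38\right)\right)}{-48613 + 24711} = \frac{30360 + \left(\left(9616 \cdot \frac{1}{568} - - \frac{1515}{11194}\right) + \left(5658 + 38\right)\right)}{-23902} = \left(30360 + \left(\left(\frac{1202}{71} + \frac{1515}{11194}\right) + 5696\right)\right) \left(- \frac{1}{23902}\right) = \left(30360 + \left(\frac{13562753}{794774} + 5696\right)\right) \left(- \frac{1}{23902}\right) = \left(30360 + \frac{4540595457}{794774}\right) \left(- \frac{1}{23902}\right) = \frac{28669934097}{794774} \left(- \frac{1}{23902}\right) = - \frac{28669934097}{18996688148}$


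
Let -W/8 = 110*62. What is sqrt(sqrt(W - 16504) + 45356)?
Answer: sqrt(45356 + 6*I*sqrt(1974)) ≈ 212.97 + 0.6259*I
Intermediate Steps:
W = -54560 (W = -880*62 = -8*6820 = -54560)
sqrt(sqrt(W - 16504) + 45356) = sqrt(sqrt(-54560 - 16504) + 45356) = sqrt(sqrt(-71064) + 45356) = sqrt(6*I*sqrt(1974) + 45356) = sqrt(45356 + 6*I*sqrt(1974))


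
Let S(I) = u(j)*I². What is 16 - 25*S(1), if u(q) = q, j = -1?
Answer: 41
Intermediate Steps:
S(I) = -I²
16 - 25*S(1) = 16 - (-25)*1² = 16 - (-25) = 16 - 25*(-1) = 16 + 25 = 41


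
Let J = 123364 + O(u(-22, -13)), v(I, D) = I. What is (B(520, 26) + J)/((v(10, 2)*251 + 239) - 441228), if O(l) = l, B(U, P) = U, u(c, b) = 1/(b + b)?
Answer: -3220983/11400454 ≈ -0.28253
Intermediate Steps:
u(c, b) = 1/(2*b)
J = 3207463/26 (J = 123364 + (½)/(-13) = 123364 + (½)*(-1/13) = 123364 - 1/26 = 3207463/26 ≈ 1.2336e+5)
(B(520, 26) + J)/((v(10, 2)*251 + 239) - 441228) = (520 + 3207463/26)/((10*251 + 239) - 441228) = 3220983/(26*((2510 + 239) - 441228)) = 3220983/(26*(2749 - 441228)) = (3220983/26)/(-438479) = (3220983/26)*(-1/438479) = -3220983/11400454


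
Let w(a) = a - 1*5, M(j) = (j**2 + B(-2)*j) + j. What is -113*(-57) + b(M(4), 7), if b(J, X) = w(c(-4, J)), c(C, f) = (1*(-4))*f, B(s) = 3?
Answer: 6308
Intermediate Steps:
c(C, f) = -4*f
M(j) = j**2 + 4*j (M(j) = (j**2 + 3*j) + j = j**2 + 4*j)
w(a) = -5 + a (w(a) = a - 5 = -5 + a)
b(J, X) = -5 - 4*J
-113*(-57) + b(M(4), 7) = -113*(-57) + (-5 - 16*(4 + 4)) = 6441 + (-5 - 16*8) = 6441 + (-5 - 4*32) = 6441 + (-5 - 128) = 6441 - 133 = 6308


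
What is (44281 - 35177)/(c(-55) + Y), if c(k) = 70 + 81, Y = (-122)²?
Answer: 9104/15035 ≈ 0.60552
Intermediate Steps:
Y = 14884
c(k) = 151
(44281 - 35177)/(c(-55) + Y) = (44281 - 35177)/(151 + 14884) = 9104/15035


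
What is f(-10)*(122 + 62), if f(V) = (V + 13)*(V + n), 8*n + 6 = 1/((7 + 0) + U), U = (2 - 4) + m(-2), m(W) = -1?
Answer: -23667/4 ≈ -5916.8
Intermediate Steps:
U = -3 (U = (2 - 4) - 1 = -2 - 1 = -3)
n = -23/32 (n = -3/4 + 1/(8*((7 + 0) - 3)) = -3/4 + 1/(8*(7 - 3)) = -3/4 + (1/8)/4 = -3/4 + (1/8)*(1/4) = -3/4 + 1/32 = -23/32 ≈ -0.71875)
f(V) = (13 + V)*(-23/32 + V) (f(V) = (V + 13)*(V - 23/32) = (13 + V)*(-23/32 + V))
f(-10)*(122 + 62) = (-299/32 + (-10)**2 + (393/32)*(-10))*(122 + 62) = (-299/32 + 100 - 1965/16)*184 = -1029/32*184 = -23667/4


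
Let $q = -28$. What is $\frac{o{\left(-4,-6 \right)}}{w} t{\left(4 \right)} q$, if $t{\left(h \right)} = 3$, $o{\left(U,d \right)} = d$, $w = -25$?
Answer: $- \frac{504}{25} \approx -20.16$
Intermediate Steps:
$\frac{o{\left(-4,-6 \right)}}{w} t{\left(4 \right)} q = - \frac{6}{-25} \cdot 3 \left(-28\right) = \left(-6\right) \left(- \frac{1}{25}\right) 3 \left(-28\right) = \frac{6}{25} \cdot 3 \left(-28\right) = \frac{18}{25} \left(-28\right) = - \frac{504}{25}$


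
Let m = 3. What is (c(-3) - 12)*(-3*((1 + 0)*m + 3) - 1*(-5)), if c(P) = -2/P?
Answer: 442/3 ≈ 147.33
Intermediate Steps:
(c(-3) - 12)*(-3*((1 + 0)*m + 3) - 1*(-5)) = (-2/(-3) - 12)*(-3*((1 + 0)*3 + 3) - 1*(-5)) = (-2*(-⅓) - 12)*(-3*(1*3 + 3) + 5) = (⅔ - 12)*(-3*(3 + 3) + 5) = -34*(-3*6 + 5)/3 = -34*(-18 + 5)/3 = -34/3*(-13) = 442/3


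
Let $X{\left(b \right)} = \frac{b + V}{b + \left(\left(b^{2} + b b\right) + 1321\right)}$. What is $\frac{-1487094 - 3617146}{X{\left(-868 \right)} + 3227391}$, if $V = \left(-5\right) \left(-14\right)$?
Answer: $- \frac{7693626056240}{4864649680893} \approx -1.5815$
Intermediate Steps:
$V = 70$
$X{\left(b \right)} = \frac{70 + b}{1321 + b + 2 b^{2}}$ ($X{\left(b \right)} = \frac{b + 70}{b + \left(\left(b^{2} + b b\right) + 1321\right)} = \frac{70 + b}{b + \left(\left(b^{2} + b^{2}\right) + 1321\right)} = \frac{70 + b}{b + \left(2 b^{2} + 1321\right)} = \frac{70 + b}{b + \left(1321 + 2 b^{2}\right)} = \frac{70 + b}{1321 + b + 2 b^{2}}$)
$\frac{-1487094 - 3617146}{X{\left(-868 \right)} + 3227391} = \frac{-1487094 - 3617146}{\frac{70 - 868}{1321 - 868 + 2 \left(-868\right)^{2}} + 3227391} = - \frac{5104240}{\frac{1}{1321 - 868 + 2 \cdot 753424} \left(-798\right) + 3227391} = - \frac{5104240}{\frac{1}{1321 - 868 + 1506848} \left(-798\right) + 3227391} = - \frac{5104240}{\frac{1}{1507301} \left(-798\right) + 3227391} = - \frac{5104240}{- \frac{798}{1507301} + 3227391} = - \frac{5104240}{\frac{4864649680893}{1507301}} = \left(-5104240\right) \frac{1507301}{4864649680893} = - \frac{7693626056240}{4864649680893}$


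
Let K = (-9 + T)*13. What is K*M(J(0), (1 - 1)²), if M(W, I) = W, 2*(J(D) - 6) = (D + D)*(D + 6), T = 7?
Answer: -156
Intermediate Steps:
J(D) = 6 + D*(6 + D) (J(D) = 6 + ((D + D)*(D + 6))/2 = 6 + ((2*D)*(6 + D))/2 = 6 + (2*D*(6 + D))/2 = 6 + D*(6 + D))
K = -26 (K = (-9 + 7)*13 = -2*13 = -26)
K*M(J(0), (1 - 1)²) = -26*(6 + 0² + 6*0) = -26*(6 + 0 + 0) = -26*6 = -156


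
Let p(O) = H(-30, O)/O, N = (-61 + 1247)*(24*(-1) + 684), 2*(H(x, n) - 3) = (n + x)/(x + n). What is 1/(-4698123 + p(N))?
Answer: -1565520/7355005518953 ≈ -2.1285e-7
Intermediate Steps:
H(x, n) = 7/2 (H(x, n) = 3 + ((n + x)/(x + n))/2 = 3 + ((n + x)/(n + x))/2 = 3 + (1/2)*1 = 3 + 1/2 = 7/2)
N = 782760 (N = 1186*(-24 + 684) = 1186*660 = 782760)
p(O) = 7/(2*O)
1/(-4698123 + p(N)) = 1/(-4698123 + (7/2)/782760) = 1/(-4698123 + (7/2)*(1/782760)) = 1/(-4698123 + 7/1565520) = 1/(-7355005518953/1565520) = -1565520/7355005518953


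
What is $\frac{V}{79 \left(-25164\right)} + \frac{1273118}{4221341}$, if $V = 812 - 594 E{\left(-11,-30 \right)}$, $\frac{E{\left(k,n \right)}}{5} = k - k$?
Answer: $\frac{631868709479}{2097960042249} \approx 0.30118$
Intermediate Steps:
$E{\left(k,n \right)} = 0$ ($E{\left(k,n \right)} = 5 \left(k - k\right) = 5 \cdot 0 = 0$)
$V = 812$ ($V = 812 - 0 = 812 + 0 = 812$)
$\frac{V}{79 \left(-25164\right)} + \frac{1273118}{4221341} = \frac{812}{79 \left(-25164\right)} + \frac{1273118}{4221341} = \frac{812}{-1987956} + 1273118 \cdot \frac{1}{4221341} = 812 \left(- \frac{1}{1987956}\right) + \frac{1273118}{4221341} = - \frac{203}{496989} + \frac{1273118}{4221341} = \frac{631868709479}{2097960042249}$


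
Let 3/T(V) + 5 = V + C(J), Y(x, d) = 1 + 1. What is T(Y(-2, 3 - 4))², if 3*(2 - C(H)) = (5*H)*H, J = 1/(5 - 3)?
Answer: 1296/289 ≈ 4.4844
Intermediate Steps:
Y(x, d) = 2
J = ½ (J = 1/2 = ½ ≈ 0.50000)
C(H) = 2 - 5*H²/3 (C(H) = 2 - 5*H*H/3 = 2 - 5*H²/3)
T(V) = 3/(-41/12 + V) (T(V) = 3/(-5 + (V + (2 - 5*(½)²/3))) = 3/(-5 + (V + (2 - 5/3*¼))) = 3/(-5 + (V + (2 - 5/12))) = 3/(-5 + (V + 19/12)) = 3/(-5 + (19/12 + V)) = 3/(-41/12 + V))
T(Y(-2, 3 - 4))² = (36/(-41 + 12*2))² = (36/(-41 + 24))² = (36/(-17))² = (36*(-1/17))² = (-36/17)² = 1296/289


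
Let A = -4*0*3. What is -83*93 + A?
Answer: -7719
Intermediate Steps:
A = 0 (A = 0*3 = 0)
-83*93 + A = -83*93 + 0 = -7719 + 0 = -7719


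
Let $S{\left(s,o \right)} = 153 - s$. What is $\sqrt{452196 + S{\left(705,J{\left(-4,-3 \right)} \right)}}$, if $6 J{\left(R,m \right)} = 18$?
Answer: $2 \sqrt{112911} \approx 672.04$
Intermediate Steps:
$J{\left(R,m \right)} = 3$ ($J{\left(R,m \right)} = \frac{1}{6} \cdot 18 = 3$)
$\sqrt{452196 + S{\left(705,J{\left(-4,-3 \right)} \right)}} = \sqrt{452196 + \left(153 - 705\right)} = \sqrt{452196 - 552} = \sqrt{451644} = 2 \sqrt{112911}$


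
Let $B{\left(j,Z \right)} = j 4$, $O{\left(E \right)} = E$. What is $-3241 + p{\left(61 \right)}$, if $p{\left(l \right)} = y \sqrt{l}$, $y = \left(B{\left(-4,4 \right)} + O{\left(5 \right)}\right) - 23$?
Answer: $-3241 - 34 \sqrt{61} \approx -3506.5$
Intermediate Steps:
$B{\left(j,Z \right)} = 4 j$
$y = -34$ ($y = \left(4 \left(-4\right) + 5\right) - 23 = \left(-16 + 5\right) - 23 = -11 - 23 = -34$)
$p{\left(l \right)} = - 34 \sqrt{l}$
$-3241 + p{\left(61 \right)} = -3241 - 34 \sqrt{61}$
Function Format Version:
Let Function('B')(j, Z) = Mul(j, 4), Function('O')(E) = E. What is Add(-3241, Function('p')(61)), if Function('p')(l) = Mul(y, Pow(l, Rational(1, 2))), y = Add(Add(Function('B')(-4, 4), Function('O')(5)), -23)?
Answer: Add(-3241, Mul(-34, Pow(61, Rational(1, 2)))) ≈ -3506.5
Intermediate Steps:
Function('B')(j, Z) = Mul(4, j)
y = -34 (y = Add(Add(Mul(4, -4), 5), -23) = Add(Add(-16, 5), -23) = Add(-11, -23) = -34)
Function('p')(l) = Mul(-34, Pow(l, Rational(1, 2)))
Add(-3241, Function('p')(61)) = Add(-3241, Mul(-34, Pow(61, Rational(1, 2))))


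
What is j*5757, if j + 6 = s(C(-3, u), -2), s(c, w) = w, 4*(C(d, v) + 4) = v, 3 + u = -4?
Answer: -46056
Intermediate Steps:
u = -7 (u = -3 - 4 = -7)
C(d, v) = -4 + v/4
j = -8 (j = -6 - 2 = -8)
j*5757 = -8*5757 = -46056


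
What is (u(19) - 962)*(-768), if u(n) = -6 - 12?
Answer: 752640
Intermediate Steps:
u(n) = -18
(u(19) - 962)*(-768) = (-18 - 962)*(-768) = -980*(-768) = 752640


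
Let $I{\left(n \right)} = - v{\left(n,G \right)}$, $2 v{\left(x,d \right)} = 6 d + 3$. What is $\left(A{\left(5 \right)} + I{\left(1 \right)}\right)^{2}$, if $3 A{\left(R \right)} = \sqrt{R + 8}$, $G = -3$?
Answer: $\frac{2077}{36} + 5 \sqrt{13} \approx 75.722$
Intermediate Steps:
$A{\left(R \right)} = \frac{\sqrt{8 + R}}{3}$ ($A{\left(R \right)} = \frac{\sqrt{R + 8}}{3} = \frac{\sqrt{8 + R}}{3}$)
$v{\left(x,d \right)} = \frac{3}{2} + 3 d$ ($v{\left(x,d \right)} = \frac{6 d + 3}{2} = \frac{3 + 6 d}{2} = \frac{3}{2} + 3 d$)
$I{\left(n \right)} = \frac{15}{2}$ ($I{\left(n \right)} = - (\frac{3}{2} + 3 \left(-3\right)) = - (\frac{3}{2} - 9) = \left(-1\right) \left(- \frac{15}{2}\right) = \frac{15}{2}$)
$\left(A{\left(5 \right)} + I{\left(1 \right)}\right)^{2} = \left(\frac{\sqrt{8 + 5}}{3} + \frac{15}{2}\right)^{2} = \left(\frac{\sqrt{13}}{3} + \frac{15}{2}\right)^{2} = \left(\frac{15}{2} + \frac{\sqrt{13}}{3}\right)^{2}$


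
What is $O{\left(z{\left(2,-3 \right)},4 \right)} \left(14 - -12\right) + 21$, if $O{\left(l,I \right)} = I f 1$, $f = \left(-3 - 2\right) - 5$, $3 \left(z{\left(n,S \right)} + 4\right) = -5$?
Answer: $-1019$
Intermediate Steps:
$z{\left(n,S \right)} = - \frac{17}{3}$ ($z{\left(n,S \right)} = -4 + \frac{1}{3} \left(-5\right) = -4 - \frac{5}{3} = - \frac{17}{3}$)
$f = -10$ ($f = -5 - 5 = -10$)
$O{\left(l,I \right)} = - 10 I$ ($O{\left(l,I \right)} = I \left(-10\right) 1 = - 10 I 1 = - 10 I$)
$O{\left(z{\left(2,-3 \right)},4 \right)} \left(14 - -12\right) + 21 = \left(-10\right) 4 \left(14 - -12\right) + 21 = - 40 \left(14 + 12\right) + 21 = \left(-40\right) 26 + 21 = -1040 + 21 = -1019$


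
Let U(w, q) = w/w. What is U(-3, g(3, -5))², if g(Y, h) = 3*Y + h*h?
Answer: 1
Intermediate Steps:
g(Y, h) = h² + 3*Y (g(Y, h) = 3*Y + h² = h² + 3*Y)
U(w, q) = 1
U(-3, g(3, -5))² = 1² = 1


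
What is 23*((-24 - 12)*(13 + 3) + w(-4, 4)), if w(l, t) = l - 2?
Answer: -13386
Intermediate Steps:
w(l, t) = -2 + l
23*((-24 - 12)*(13 + 3) + w(-4, 4)) = 23*((-24 - 12)*(13 + 3) + (-2 - 4)) = 23*(-36*16 - 6) = 23*(-576 - 6) = 23*(-582) = -13386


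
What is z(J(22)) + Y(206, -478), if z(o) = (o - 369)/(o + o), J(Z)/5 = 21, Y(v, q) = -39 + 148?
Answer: 3771/35 ≈ 107.74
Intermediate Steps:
Y(v, q) = 109
J(Z) = 105 (J(Z) = 5*21 = 105)
z(o) = (-369 + o)/(2*o) (z(o) = (-369 + o)/((2*o)) = (-369 + o)*(1/(2*o)) = (-369 + o)/(2*o))
z(J(22)) + Y(206, -478) = (½)*(-369 + 105)/105 + 109 = (½)*(1/105)*(-264) + 109 = -44/35 + 109 = 3771/35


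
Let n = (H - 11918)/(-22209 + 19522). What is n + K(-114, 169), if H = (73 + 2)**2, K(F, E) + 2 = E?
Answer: 455022/2687 ≈ 169.34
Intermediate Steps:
K(F, E) = -2 + E
H = 5625 (H = 75**2 = 5625)
n = 6293/2687 (n = (5625 - 11918)/(-22209 + 19522) = -6293/(-2687) = -6293*(-1/2687) = 6293/2687 ≈ 2.3420)
n + K(-114, 169) = 6293/2687 + (-2 + 169) = 6293/2687 + 167 = 455022/2687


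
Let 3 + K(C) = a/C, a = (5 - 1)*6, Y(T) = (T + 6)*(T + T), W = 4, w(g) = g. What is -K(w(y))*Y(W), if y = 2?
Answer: -720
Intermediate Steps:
Y(T) = 2*T*(6 + T) (Y(T) = (6 + T)*(2*T) = 2*T*(6 + T))
a = 24 (a = 4*6 = 24)
K(C) = -3 + 24/C
-K(w(y))*Y(W) = -(-3 + 24/2)*2*4*(6 + 4) = -(-3 + 24*(½))*2*4*10 = -(-3 + 12)*80 = -9*80 = -1*720 = -720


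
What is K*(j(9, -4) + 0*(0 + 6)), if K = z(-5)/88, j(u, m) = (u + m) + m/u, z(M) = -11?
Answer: -41/72 ≈ -0.56944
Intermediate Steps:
j(u, m) = m + u + m/u (j(u, m) = (m + u) + m/u = m + u + m/u)
K = -⅛ (K = -11/88 = -11*1/88 = -⅛ ≈ -0.12500)
K*(j(9, -4) + 0*(0 + 6)) = -((-4 + 9 - 4/9) + 0*(0 + 6))/8 = -((-4 + 9 - 4*⅑) + 0*6)/8 = -((-4 + 9 - 4/9) + 0)/8 = -(41/9 + 0)/8 = -⅛*41/9 = -41/72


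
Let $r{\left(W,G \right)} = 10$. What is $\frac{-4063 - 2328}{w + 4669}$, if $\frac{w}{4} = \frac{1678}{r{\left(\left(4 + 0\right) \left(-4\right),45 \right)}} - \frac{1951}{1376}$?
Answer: $- \frac{10992520}{9175389} \approx -1.198$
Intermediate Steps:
$w = \frac{1144709}{1720}$ ($w = 4 \left(\frac{1678}{10} - \frac{1951}{1376}\right) = 4 \left(1678 \cdot \frac{1}{10} - \frac{1951}{1376}\right) = 4 \left(\frac{839}{5} - \frac{1951}{1376}\right) = 4 \cdot \frac{1144709}{6880} = \frac{1144709}{1720} \approx 665.53$)
$\frac{-4063 - 2328}{w + 4669} = \frac{-4063 - 2328}{\frac{1144709}{1720} + 4669} = - \frac{6391}{\frac{9175389}{1720}} = \left(-6391\right) \frac{1720}{9175389} = - \frac{10992520}{9175389}$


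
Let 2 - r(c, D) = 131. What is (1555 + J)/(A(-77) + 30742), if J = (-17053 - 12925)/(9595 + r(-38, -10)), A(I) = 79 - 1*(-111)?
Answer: 3672413/73200578 ≈ 0.050169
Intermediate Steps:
A(I) = 190 (A(I) = 79 + 111 = 190)
r(c, D) = -129 (r(c, D) = 2 - 1*131 = 2 - 131 = -129)
J = -14989/4733 (J = (-17053 - 12925)/(9595 - 129) = -29978/9466 = -29978*1/9466 = -14989/4733 ≈ -3.1669)
(1555 + J)/(A(-77) + 30742) = (1555 - 14989/4733)/(190 + 30742) = (7344826/4733)/30932 = (7344826/4733)*(1/30932) = 3672413/73200578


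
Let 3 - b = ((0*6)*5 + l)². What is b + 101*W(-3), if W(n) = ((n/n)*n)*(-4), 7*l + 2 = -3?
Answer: 59510/49 ≈ 1214.5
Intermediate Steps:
l = -5/7 (l = -2/7 + (⅐)*(-3) = -2/7 - 3/7 = -5/7 ≈ -0.71429)
W(n) = -4*n (W(n) = (1*n)*(-4) = n*(-4) = -4*n)
b = 122/49 (b = 3 - ((0*6)*5 - 5/7)² = 3 - (0*5 - 5/7)² = 3 - (0 - 5/7)² = 3 - (-5/7)² = 3 - 1*25/49 = 3 - 25/49 = 122/49 ≈ 2.4898)
b + 101*W(-3) = 122/49 + 101*(-4*(-3)) = 122/49 + 101*12 = 122/49 + 1212 = 59510/49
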